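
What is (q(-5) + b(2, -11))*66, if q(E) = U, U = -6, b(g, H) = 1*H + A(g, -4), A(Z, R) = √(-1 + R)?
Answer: -1122 + 66*I*√5 ≈ -1122.0 + 147.58*I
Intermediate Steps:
b(g, H) = H + I*√5 (b(g, H) = 1*H + √(-1 - 4) = H + √(-5) = H + I*√5)
q(E) = -6
(q(-5) + b(2, -11))*66 = (-6 + (-11 + I*√5))*66 = (-17 + I*√5)*66 = -1122 + 66*I*√5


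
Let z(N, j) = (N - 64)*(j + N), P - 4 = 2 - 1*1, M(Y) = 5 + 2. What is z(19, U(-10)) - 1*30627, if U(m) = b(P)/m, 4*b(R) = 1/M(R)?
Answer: -1762983/56 ≈ -31482.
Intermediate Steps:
M(Y) = 7
P = 5 (P = 4 + (2 - 1*1) = 4 + (2 - 1) = 4 + 1 = 5)
b(R) = 1/28 (b(R) = (1/4)/7 = (1/4)*(1/7) = 1/28)
U(m) = 1/(28*m)
z(N, j) = (-64 + N)*(N + j)
z(19, U(-10)) - 1*30627 = (19**2 - 64*19 - 16/(7*(-10)) + 19*((1/28)/(-10))) - 1*30627 = (361 - 1216 - 16*(-1)/(7*10) + 19*((1/28)*(-1/10))) - 30627 = (361 - 1216 - 64*(-1/280) + 19*(-1/280)) - 30627 = (361 - 1216 + 8/35 - 19/280) - 30627 = -47871/56 - 30627 = -1762983/56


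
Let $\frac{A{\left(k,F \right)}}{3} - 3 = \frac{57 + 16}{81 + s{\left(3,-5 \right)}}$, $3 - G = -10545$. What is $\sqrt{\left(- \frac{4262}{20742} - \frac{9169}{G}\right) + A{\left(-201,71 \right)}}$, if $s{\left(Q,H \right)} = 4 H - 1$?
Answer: $\frac{4 \sqrt{167004144015565}}{15193515} \approx 3.4022$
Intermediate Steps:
$G = 10548$ ($G = 3 - -10545 = 3 + 10545 = 10548$)
$s{\left(Q,H \right)} = -1 + 4 H$
$A{\left(k,F \right)} = \frac{253}{20}$ ($A{\left(k,F \right)} = 9 + 3 \frac{57 + 16}{81 + \left(-1 + 4 \left(-5\right)\right)} = 9 + 3 \frac{73}{81 - 21} = 9 + 3 \cdot \frac{73}{60} = 9 + \frac{73}{20} = \frac{253}{20}$)
$\sqrt{\left(- \frac{4262}{20742} - \frac{9169}{G}\right) + A{\left(-201,71 \right)}} = \sqrt{\left(- \frac{4262}{20742} - \frac{9169}{10548}\right) + \frac{253}{20}} = \sqrt{\left(\left(-4262\right) \frac{1}{20742} - \frac{9169}{10548}\right) + \frac{253}{20}} = \sqrt{\left(- \frac{2131}{10371} - \frac{9169}{10548}\right) + \frac{253}{20}} = \sqrt{- \frac{39189829}{36464436} + \frac{253}{20}} = \sqrt{\frac{527606608}{45580545}} = \frac{4 \sqrt{167004144015565}}{15193515}$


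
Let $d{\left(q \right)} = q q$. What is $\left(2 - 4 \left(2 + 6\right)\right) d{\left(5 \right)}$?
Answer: $-750$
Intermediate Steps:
$d{\left(q \right)} = q^{2}$
$\left(2 - 4 \left(2 + 6\right)\right) d{\left(5 \right)} = \left(2 - 4 \left(2 + 6\right)\right) 5^{2} = \left(2 - 32\right) 25 = \left(-30\right) 25 = -750$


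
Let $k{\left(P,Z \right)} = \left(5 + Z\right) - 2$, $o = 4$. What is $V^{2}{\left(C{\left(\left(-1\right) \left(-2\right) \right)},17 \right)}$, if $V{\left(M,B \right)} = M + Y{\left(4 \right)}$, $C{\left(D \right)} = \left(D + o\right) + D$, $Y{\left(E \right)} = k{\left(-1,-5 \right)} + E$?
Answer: $100$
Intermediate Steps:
$k{\left(P,Z \right)} = 3 + Z$
$Y{\left(E \right)} = -2 + E$ ($Y{\left(E \right)} = \left(3 - 5\right) + E = -2 + E$)
$C{\left(D \right)} = 4 + 2 D$ ($C{\left(D \right)} = \left(D + 4\right) + D = \left(4 + D\right) + D = 4 + 2 D$)
$V{\left(M,B \right)} = 2 + M$ ($V{\left(M,B \right)} = M + \left(-2 + 4\right) = M + 2 = 2 + M$)
$V^{2}{\left(C{\left(\left(-1\right) \left(-2\right) \right)},17 \right)} = \left(2 + \left(4 + 2 \left(\left(-1\right) \left(-2\right)\right)\right)\right)^{2} = \left(2 + \left(4 + 2 \cdot 2\right)\right)^{2} = \left(2 + \left(4 + 4\right)\right)^{2} = \left(2 + 8\right)^{2} = 10^{2} = 100$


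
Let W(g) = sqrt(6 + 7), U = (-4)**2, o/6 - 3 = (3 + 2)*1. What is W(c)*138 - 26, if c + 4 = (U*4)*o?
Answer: -26 + 138*sqrt(13) ≈ 471.57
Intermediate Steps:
o = 48 (o = 18 + 6*((3 + 2)*1) = 18 + 6*(5*1) = 18 + 6*5 = 18 + 30 = 48)
U = 16
c = 3068 (c = -4 + (16*4)*48 = -4 + 64*48 = -4 + 3072 = 3068)
W(g) = sqrt(13)
W(c)*138 - 26 = sqrt(13)*138 - 26 = 138*sqrt(13) - 26 = -26 + 138*sqrt(13)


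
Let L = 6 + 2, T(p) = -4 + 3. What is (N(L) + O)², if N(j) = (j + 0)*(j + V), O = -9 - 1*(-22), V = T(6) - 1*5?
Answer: 841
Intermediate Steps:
T(p) = -1
V = -6 (V = -1 - 1*5 = -1 - 5 = -6)
O = 13 (O = -9 + 22 = 13)
L = 8
N(j) = j*(-6 + j) (N(j) = (j + 0)*(j - 6) = j*(-6 + j))
(N(L) + O)² = (8*(-6 + 8) + 13)² = (8*2 + 13)² = (16 + 13)² = 29² = 841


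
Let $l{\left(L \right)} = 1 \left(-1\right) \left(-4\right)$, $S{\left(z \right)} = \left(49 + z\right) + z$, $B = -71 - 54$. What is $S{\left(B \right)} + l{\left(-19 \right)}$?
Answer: $-197$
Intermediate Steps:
$B = -125$
$S{\left(z \right)} = 49 + 2 z$
$l{\left(L \right)} = 4$ ($l{\left(L \right)} = \left(-1\right) \left(-4\right) = 4$)
$S{\left(B \right)} + l{\left(-19 \right)} = \left(49 + 2 \left(-125\right)\right) + 4 = \left(49 - 250\right) + 4 = -201 + 4 = -197$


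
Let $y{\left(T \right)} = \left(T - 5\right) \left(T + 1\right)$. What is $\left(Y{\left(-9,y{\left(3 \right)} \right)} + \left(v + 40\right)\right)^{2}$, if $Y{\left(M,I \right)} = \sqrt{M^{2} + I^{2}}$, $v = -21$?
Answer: $\left(19 + \sqrt{145}\right)^{2} \approx 963.58$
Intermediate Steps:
$y{\left(T \right)} = \left(1 + T\right) \left(-5 + T\right)$ ($y{\left(T \right)} = \left(-5 + T\right) \left(1 + T\right) = \left(1 + T\right) \left(-5 + T\right)$)
$Y{\left(M,I \right)} = \sqrt{I^{2} + M^{2}}$
$\left(Y{\left(-9,y{\left(3 \right)} \right)} + \left(v + 40\right)\right)^{2} = \left(\sqrt{\left(-5 + 3^{2} - 12\right)^{2} + \left(-9\right)^{2}} + \left(-21 + 40\right)\right)^{2} = \left(\sqrt{\left(-5 + 9 - 12\right)^{2} + 81} + 19\right)^{2} = \left(\sqrt{\left(-8\right)^{2} + 81} + 19\right)^{2} = \left(\sqrt{64 + 81} + 19\right)^{2} = \left(\sqrt{145} + 19\right)^{2} = \left(19 + \sqrt{145}\right)^{2}$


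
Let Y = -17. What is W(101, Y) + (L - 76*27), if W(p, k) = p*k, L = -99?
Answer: -3868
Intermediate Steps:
W(p, k) = k*p
W(101, Y) + (L - 76*27) = -17*101 + (-99 - 76*27) = -1717 + (-99 - 2052) = -1717 - 2151 = -3868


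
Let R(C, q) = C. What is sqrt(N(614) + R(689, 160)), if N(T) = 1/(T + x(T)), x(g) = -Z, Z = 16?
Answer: sqrt(246389754)/598 ≈ 26.249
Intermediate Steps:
x(g) = -16 (x(g) = -1*16 = -16)
N(T) = 1/(-16 + T) (N(T) = 1/(T - 16) = 1/(-16 + T))
sqrt(N(614) + R(689, 160)) = sqrt(1/(-16 + 614) + 689) = sqrt(1/598 + 689) = sqrt(412023/598) = sqrt(246389754)/598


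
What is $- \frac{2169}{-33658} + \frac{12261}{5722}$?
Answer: $\frac{106272939}{48147769} \approx 2.2072$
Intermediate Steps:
$- \frac{2169}{-33658} + \frac{12261}{5722} = \left(-2169\right) \left(- \frac{1}{33658}\right) + 12261 \cdot \frac{1}{5722} = \frac{2169}{33658} + \frac{12261}{5722} = \frac{106272939}{48147769}$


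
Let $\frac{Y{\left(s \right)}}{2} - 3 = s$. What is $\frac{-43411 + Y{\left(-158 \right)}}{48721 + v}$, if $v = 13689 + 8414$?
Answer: $- \frac{43721}{70824} \approx -0.61732$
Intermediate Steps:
$Y{\left(s \right)} = 6 + 2 s$
$v = 22103$
$\frac{-43411 + Y{\left(-158 \right)}}{48721 + v} = \frac{-43411 + \left(6 + 2 \left(-158\right)\right)}{48721 + 22103} = \frac{-43411 + \left(6 - 316\right)}{70824} = \left(-43411 - 310\right) \frac{1}{70824} = \left(-43721\right) \frac{1}{70824} = - \frac{43721}{70824}$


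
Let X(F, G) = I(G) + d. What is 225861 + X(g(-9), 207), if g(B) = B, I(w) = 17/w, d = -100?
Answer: 46732544/207 ≈ 2.2576e+5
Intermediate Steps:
X(F, G) = -100 + 17/G (X(F, G) = 17/G - 100 = -100 + 17/G)
225861 + X(g(-9), 207) = 225861 + (-100 + 17/207) = 225861 - 20683/207 = 46732544/207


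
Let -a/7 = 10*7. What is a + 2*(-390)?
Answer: -1270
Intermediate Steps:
a = -490 (a = -70*7 = -7*70 = -490)
a + 2*(-390) = -490 + 2*(-390) = -490 - 780 = -1270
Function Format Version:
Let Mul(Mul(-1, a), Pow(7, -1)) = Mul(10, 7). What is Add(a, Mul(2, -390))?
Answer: -1270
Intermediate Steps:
a = -490 (a = Mul(-7, Mul(10, 7)) = Mul(-7, 70) = -490)
Add(a, Mul(2, -390)) = Add(-490, Mul(2, -390)) = Add(-490, -780) = -1270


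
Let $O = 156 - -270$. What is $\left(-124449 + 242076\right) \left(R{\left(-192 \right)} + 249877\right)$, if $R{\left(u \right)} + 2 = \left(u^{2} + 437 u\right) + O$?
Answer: $23908981647$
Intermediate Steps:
$O = 426$ ($O = 156 + 270 = 426$)
$R{\left(u \right)} = 424 + u^{2} + 437 u$ ($R{\left(u \right)} = -2 + \left(\left(u^{2} + 437 u\right) + 426\right) = -2 + \left(426 + u^{2} + 437 u\right) = 424 + u^{2} + 437 u$)
$\left(-124449 + 242076\right) \left(R{\left(-192 \right)} + 249877\right) = \left(-124449 + 242076\right) \left(\left(424 + \left(-192\right)^{2} + 437 \left(-192\right)\right) + 249877\right) = 117627 \left(\left(424 + 36864 - 83904\right) + 249877\right) = 117627 \left(-46616 + 249877\right) = 117627 \cdot 203261 = 23908981647$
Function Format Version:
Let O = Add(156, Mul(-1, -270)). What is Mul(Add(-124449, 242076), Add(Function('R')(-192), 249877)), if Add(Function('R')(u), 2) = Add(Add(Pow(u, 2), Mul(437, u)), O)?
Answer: 23908981647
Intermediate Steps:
O = 426 (O = Add(156, 270) = 426)
Function('R')(u) = Add(424, Pow(u, 2), Mul(437, u)) (Function('R')(u) = Add(-2, Add(Add(Pow(u, 2), Mul(437, u)), 426)) = Add(-2, Add(426, Pow(u, 2), Mul(437, u))) = Add(424, Pow(u, 2), Mul(437, u)))
Mul(Add(-124449, 242076), Add(Function('R')(-192), 249877)) = Mul(Add(-124449, 242076), Add(Add(424, Pow(-192, 2), Mul(437, -192)), 249877)) = Mul(117627, Add(Add(424, 36864, -83904), 249877)) = Mul(117627, Add(-46616, 249877)) = Mul(117627, 203261) = 23908981647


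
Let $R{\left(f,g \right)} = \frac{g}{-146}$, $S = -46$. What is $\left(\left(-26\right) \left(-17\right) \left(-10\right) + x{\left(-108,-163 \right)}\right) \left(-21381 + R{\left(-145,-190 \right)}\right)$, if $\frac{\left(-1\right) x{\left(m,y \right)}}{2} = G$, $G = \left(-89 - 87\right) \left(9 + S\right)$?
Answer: $\frac{27225164792}{73} \approx 3.7295 \cdot 10^{8}$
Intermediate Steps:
$R{\left(f,g \right)} = - \frac{g}{146}$ ($R{\left(f,g \right)} = g \left(- \frac{1}{146}\right) = - \frac{g}{146}$)
$G = 6512$ ($G = \left(-89 - 87\right) \left(9 - 46\right) = \left(-176\right) \left(-37\right) = 6512$)
$x{\left(m,y \right)} = -13024$ ($x{\left(m,y \right)} = \left(-2\right) 6512 = -13024$)
$\left(\left(-26\right) \left(-17\right) \left(-10\right) + x{\left(-108,-163 \right)}\right) \left(-21381 + R{\left(-145,-190 \right)}\right) = \left(\left(-26\right) \left(-17\right) \left(-10\right) - 13024\right) \left(-21381 - - \frac{95}{73}\right) = \left(442 \left(-10\right) - 13024\right) \left(-21381 + \frac{95}{73}\right) = \left(-4420 - 13024\right) \left(- \frac{1560718}{73}\right) = \left(-17444\right) \left(- \frac{1560718}{73}\right) = \frac{27225164792}{73}$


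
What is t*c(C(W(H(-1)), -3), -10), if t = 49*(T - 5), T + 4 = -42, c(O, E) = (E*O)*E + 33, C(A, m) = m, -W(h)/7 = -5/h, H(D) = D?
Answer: 667233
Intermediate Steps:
W(h) = 35/h (W(h) = -(-35)/h = 35/h)
c(O, E) = 33 + O*E² (c(O, E) = O*E² + 33 = 33 + O*E²)
T = -46 (T = -4 - 42 = -46)
t = -2499 (t = 49*(-46 - 5) = 49*(-51) = -2499)
t*c(C(W(H(-1)), -3), -10) = -2499*(33 - 3*(-10)²) = -2499*(33 - 3*100) = -2499*(33 - 300) = -2499*(-267) = 667233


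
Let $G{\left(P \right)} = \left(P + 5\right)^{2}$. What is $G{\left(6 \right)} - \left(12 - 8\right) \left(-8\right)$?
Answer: $153$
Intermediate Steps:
$G{\left(P \right)} = \left(5 + P\right)^{2}$
$G{\left(6 \right)} - \left(12 - 8\right) \left(-8\right) = \left(5 + 6\right)^{2} - \left(12 - 8\right) \left(-8\right) = 11^{2} - 4 \left(-8\right) = 121 - -32 = 121 + 32 = 153$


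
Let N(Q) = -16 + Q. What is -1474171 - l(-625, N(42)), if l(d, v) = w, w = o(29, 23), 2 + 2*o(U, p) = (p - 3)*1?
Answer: -1474180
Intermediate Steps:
o(U, p) = -5/2 + p/2 (o(U, p) = -1 + ((p - 3)*1)/2 = -1 + ((-3 + p)*1)/2 = -1 + (-3 + p)/2 = -1 + (-3/2 + p/2) = -5/2 + p/2)
w = 9 (w = -5/2 + (½)*23 = -5/2 + 23/2 = 9)
l(d, v) = 9
-1474171 - l(-625, N(42)) = -1474171 - 1*9 = -1474171 - 9 = -1474180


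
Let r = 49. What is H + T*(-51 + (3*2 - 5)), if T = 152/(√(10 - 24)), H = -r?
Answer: -49 + 3800*I*√14/7 ≈ -49.0 + 2031.2*I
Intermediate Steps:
H = -49 (H = -1*49 = -49)
T = -76*I*√14/7 (T = 152/(√(-14)) = 152/((I*√14)) = 152*(-I*√14/14) = -76*I*√14/7 ≈ -40.624*I)
H + T*(-51 + (3*2 - 5)) = -49 + (-76*I*√14/7)*(-51 + (3*2 - 5)) = -49 + (-76*I*√14/7)*(-51 + (6 - 5)) = -49 + (-76*I*√14/7)*(-51 + 1) = -49 - 76*I*√14/7*(-50) = -49 + 3800*I*√14/7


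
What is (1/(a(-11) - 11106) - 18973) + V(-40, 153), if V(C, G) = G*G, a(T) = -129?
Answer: 49838459/11235 ≈ 4436.0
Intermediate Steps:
V(C, G) = G²
(1/(a(-11) - 11106) - 18973) + V(-40, 153) = (1/(-129 - 11106) - 18973) + 153² = (1/(-11235) - 18973) + 23409 = (-1/11235 - 18973) + 23409 = -213161656/11235 + 23409 = 49838459/11235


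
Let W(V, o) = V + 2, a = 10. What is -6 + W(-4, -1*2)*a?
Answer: -26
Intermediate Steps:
W(V, o) = 2 + V
-6 + W(-4, -1*2)*a = -6 + (2 - 4)*10 = -6 - 2*10 = -6 - 20 = -26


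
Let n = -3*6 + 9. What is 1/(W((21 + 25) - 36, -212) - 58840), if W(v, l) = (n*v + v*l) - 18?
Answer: -1/61068 ≈ -1.6375e-5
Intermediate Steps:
n = -9 (n = -18 + 9 = -9)
W(v, l) = -18 - 9*v + l*v (W(v, l) = (-9*v + v*l) - 18 = (-9*v + l*v) - 18 = -18 - 9*v + l*v)
1/(W((21 + 25) - 36, -212) - 58840) = 1/((-18 - 9*((21 + 25) - 36) - 212*((21 + 25) - 36)) - 58840) = 1/((-18 - 9*(46 - 36) - 212*(46 - 36)) - 58840) = 1/((-18 - 9*10 - 212*10) - 58840) = 1/((-18 - 90 - 2120) - 58840) = 1/(-2228 - 58840) = 1/(-61068) = -1/61068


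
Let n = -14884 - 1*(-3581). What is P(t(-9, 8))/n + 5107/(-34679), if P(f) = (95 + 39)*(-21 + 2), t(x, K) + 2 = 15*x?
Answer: 30568313/391976737 ≈ 0.077985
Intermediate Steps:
n = -11303 (n = -14884 + 3581 = -11303)
t(x, K) = -2 + 15*x
P(f) = -2546 (P(f) = 134*(-19) = -2546)
P(t(-9, 8))/n + 5107/(-34679) = -2546/(-11303) + 5107/(-34679) = -2546*(-1/11303) + 5107*(-1/34679) = 2546/11303 - 5107/34679 = 30568313/391976737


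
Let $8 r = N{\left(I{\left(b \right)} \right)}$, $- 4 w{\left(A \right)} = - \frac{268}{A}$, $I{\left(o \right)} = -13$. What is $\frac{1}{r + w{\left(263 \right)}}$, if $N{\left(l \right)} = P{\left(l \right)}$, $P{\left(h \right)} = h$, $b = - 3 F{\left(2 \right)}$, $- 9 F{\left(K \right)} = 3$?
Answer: $- \frac{2104}{2883} \approx -0.7298$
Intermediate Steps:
$F{\left(K \right)} = - \frac{1}{3}$ ($F{\left(K \right)} = \left(- \frac{1}{9}\right) 3 = - \frac{1}{3}$)
$b = 1$ ($b = \left(-3\right) \left(- \frac{1}{3}\right) = 1$)
$w{\left(A \right)} = \frac{67}{A}$ ($w{\left(A \right)} = - \frac{\left(-268\right) \frac{1}{A}}{4} = \frac{67}{A}$)
$N{\left(l \right)} = l$
$r = - \frac{13}{8}$ ($r = \frac{1}{8} \left(-13\right) = - \frac{13}{8} \approx -1.625$)
$\frac{1}{r + w{\left(263 \right)}} = \frac{1}{- \frac{13}{8} + \frac{67}{263}} = \frac{1}{- \frac{2883}{2104}} = - \frac{2104}{2883}$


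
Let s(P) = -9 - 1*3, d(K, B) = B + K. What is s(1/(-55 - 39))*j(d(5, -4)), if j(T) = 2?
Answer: -24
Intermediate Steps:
s(P) = -12 (s(P) = -9 - 3 = -12)
s(1/(-55 - 39))*j(d(5, -4)) = -12*2 = -24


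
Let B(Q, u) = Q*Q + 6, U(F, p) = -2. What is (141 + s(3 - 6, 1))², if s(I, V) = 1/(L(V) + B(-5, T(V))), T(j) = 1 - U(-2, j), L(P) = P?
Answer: 20367169/1024 ≈ 19890.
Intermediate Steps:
T(j) = 3 (T(j) = 1 - 1*(-2) = 1 + 2 = 3)
B(Q, u) = 6 + Q² (B(Q, u) = Q² + 6 = 6 + Q²)
s(I, V) = 1/(31 + V) (s(I, V) = 1/(V + (6 + (-5)²)) = 1/(V + (6 + 25)) = 1/(V + 31) = 1/(31 + V))
(141 + s(3 - 6, 1))² = (141 + 1/(31 + 1))² = (141 + 1/32)² = (4513/32)² = 20367169/1024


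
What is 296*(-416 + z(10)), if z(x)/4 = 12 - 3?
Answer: -112480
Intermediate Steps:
z(x) = 36 (z(x) = 4*(12 - 3) = 4*9 = 36)
296*(-416 + z(10)) = 296*(-416 + 36) = 296*(-380) = -112480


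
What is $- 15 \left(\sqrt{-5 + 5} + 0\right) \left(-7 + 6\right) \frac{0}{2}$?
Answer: $0$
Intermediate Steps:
$- 15 \left(\sqrt{-5 + 5} + 0\right) \left(-7 + 6\right) \frac{0}{2} = - 15 \left(\sqrt{0} + 0\right) \left(-1\right) 0 \cdot \frac{1}{2} = - 15 \left(0 + 0\right) \left(-1\right) 0 = - 15 \cdot 0 \left(-1\right) 0 = \left(-15\right) 0 \cdot 0 = 0 \cdot 0 = 0$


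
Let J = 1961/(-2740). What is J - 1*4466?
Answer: -12238801/2740 ≈ -4466.7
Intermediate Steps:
J = -1961/2740 (J = 1961*(-1/2740) = -1961/2740 ≈ -0.71569)
J - 1*4466 = -1961/2740 - 1*4466 = -1961/2740 - 4466 = -12238801/2740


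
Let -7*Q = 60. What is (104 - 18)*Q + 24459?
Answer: 166053/7 ≈ 23722.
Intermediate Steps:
Q = -60/7 (Q = -⅐*60 = -60/7 ≈ -8.5714)
(104 - 18)*Q + 24459 = (104 - 18)*(-60/7) + 24459 = 86*(-60/7) + 24459 = -5160/7 + 24459 = 166053/7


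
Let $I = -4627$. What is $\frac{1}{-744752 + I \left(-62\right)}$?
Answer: $- \frac{1}{457878} \approx -2.184 \cdot 10^{-6}$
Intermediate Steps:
$\frac{1}{-744752 + I \left(-62\right)} = \frac{1}{-744752 - -286874} = \frac{1}{-744752 + 286874} = \frac{1}{-457878} = - \frac{1}{457878}$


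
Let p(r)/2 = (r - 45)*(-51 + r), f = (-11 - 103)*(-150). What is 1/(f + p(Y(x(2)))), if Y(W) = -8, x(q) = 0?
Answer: 1/23354 ≈ 4.2819e-5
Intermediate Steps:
f = 17100 (f = -114*(-150) = 17100)
p(r) = 2*(-51 + r)*(-45 + r) (p(r) = 2*((r - 45)*(-51 + r)) = 2*((-45 + r)*(-51 + r)) = 2*((-51 + r)*(-45 + r)) = 2*(-51 + r)*(-45 + r))
1/(f + p(Y(x(2)))) = 1/(17100 + (4590 - 192*(-8) + 2*(-8)²)) = 1/(17100 + (4590 + 1536 + 2*64)) = 1/(17100 + (4590 + 1536 + 128)) = 1/(17100 + 6254) = 1/23354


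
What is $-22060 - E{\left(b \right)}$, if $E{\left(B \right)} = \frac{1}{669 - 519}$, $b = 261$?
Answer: $- \frac{3309001}{150} \approx -22060.0$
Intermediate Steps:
$E{\left(B \right)} = \frac{1}{150}$
$-22060 - E{\left(b \right)} = -22060 - \frac{1}{150} = - \frac{3309001}{150}$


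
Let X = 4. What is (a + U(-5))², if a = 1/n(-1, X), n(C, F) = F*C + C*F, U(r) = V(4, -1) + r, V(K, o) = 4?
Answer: 81/64 ≈ 1.2656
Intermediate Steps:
U(r) = 4 + r
n(C, F) = 2*C*F (n(C, F) = C*F + C*F = 2*C*F)
a = -⅛ (a = 1/(2*(-1)*4) = 1/(-8) = -⅛ ≈ -0.12500)
(a + U(-5))² = (-⅛ + (4 - 5))² = (-⅛ - 1)² = (-9/8)² = 81/64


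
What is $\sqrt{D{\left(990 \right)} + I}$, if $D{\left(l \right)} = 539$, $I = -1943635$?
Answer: $2 i \sqrt{485774} \approx 1393.9 i$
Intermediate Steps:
$\sqrt{D{\left(990 \right)} + I} = \sqrt{539 - 1943635} = \sqrt{-1943096} = 2 i \sqrt{485774}$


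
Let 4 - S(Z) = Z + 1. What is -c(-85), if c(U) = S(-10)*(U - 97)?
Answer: 2366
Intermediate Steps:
S(Z) = 3 - Z (S(Z) = 4 - (Z + 1) = 4 - (1 + Z) = 4 + (-1 - Z) = 3 - Z)
c(U) = -1261 + 13*U (c(U) = (3 - 1*(-10))*(U - 97) = (3 + 10)*(-97 + U) = 13*(-97 + U) = -1261 + 13*U)
-c(-85) = -(-1261 + 13*(-85)) = -(-1261 - 1105) = -1*(-2366) = 2366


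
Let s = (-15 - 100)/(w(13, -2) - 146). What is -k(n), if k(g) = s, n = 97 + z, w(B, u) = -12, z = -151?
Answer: -115/158 ≈ -0.72785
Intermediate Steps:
n = -54 (n = 97 - 151 = -54)
s = 115/158 (s = (-15 - 100)/(-12 - 146) = -115/(-158) = -115*(-1/158) = 115/158 ≈ 0.72785)
k(g) = 115/158
-k(n) = -1*115/158 = -115/158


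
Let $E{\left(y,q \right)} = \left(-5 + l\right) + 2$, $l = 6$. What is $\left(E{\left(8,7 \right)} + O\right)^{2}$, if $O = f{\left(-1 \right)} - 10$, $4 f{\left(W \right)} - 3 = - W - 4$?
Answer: $49$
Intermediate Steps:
$f{\left(W \right)} = - \frac{1}{4} - \frac{W}{4}$ ($f{\left(W \right)} = \frac{3}{4} + \frac{- W - 4}{4} = \frac{3}{4} + \frac{-4 - W}{4} = \frac{3}{4} - \left(1 + \frac{W}{4}\right) = - \frac{1}{4} - \frac{W}{4}$)
$E{\left(y,q \right)} = 3$ ($E{\left(y,q \right)} = \left(-5 + 6\right) + 2 = 1 + 2 = 3$)
$O = -10$ ($O = \left(- \frac{1}{4} - - \frac{1}{4}\right) - 10 = \left(- \frac{1}{4} + \frac{1}{4}\right) - 10 = 0 - 10 = -10$)
$\left(E{\left(8,7 \right)} + O\right)^{2} = \left(3 - 10\right)^{2} = \left(-7\right)^{2} = 49$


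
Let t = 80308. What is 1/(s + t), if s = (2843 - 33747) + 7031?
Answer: 1/56435 ≈ 1.7719e-5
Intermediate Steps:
s = -23873 (s = -30904 + 7031 = -23873)
1/(s + t) = 1/(-23873 + 80308) = 1/56435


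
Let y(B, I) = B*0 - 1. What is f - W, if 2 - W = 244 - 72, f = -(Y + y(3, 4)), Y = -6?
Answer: 177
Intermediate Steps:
y(B, I) = -1 (y(B, I) = 0 - 1 = -1)
f = 7 (f = -(-6 - 1) = -1*(-7) = 7)
W = -170 (W = 2 - (244 - 72) = 2 - 1*172 = 2 - 172 = -170)
f - W = 7 - 1*(-170) = 7 + 170 = 177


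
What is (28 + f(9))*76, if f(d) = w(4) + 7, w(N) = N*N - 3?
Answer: 3648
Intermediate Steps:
w(N) = -3 + N² (w(N) = N² - 3 = -3 + N²)
f(d) = 20 (f(d) = (-3 + 4²) + 7 = (-3 + 16) + 7 = 13 + 7 = 20)
(28 + f(9))*76 = (28 + 20)*76 = 48*76 = 3648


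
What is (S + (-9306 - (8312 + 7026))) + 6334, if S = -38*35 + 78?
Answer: -19562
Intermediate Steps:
S = -1252 (S = -1330 + 78 = -1252)
(S + (-9306 - (8312 + 7026))) + 6334 = (-1252 + (-9306 - (8312 + 7026))) + 6334 = (-1252 + (-9306 - 1*15338)) + 6334 = (-1252 + (-9306 - 15338)) + 6334 = (-1252 - 24644) + 6334 = -25896 + 6334 = -19562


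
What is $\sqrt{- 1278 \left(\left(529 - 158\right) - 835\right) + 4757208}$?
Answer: $10 \sqrt{53502} \approx 2313.1$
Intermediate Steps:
$\sqrt{- 1278 \left(\left(529 - 158\right) - 835\right) + 4757208} = \sqrt{- 1278 \left(371 - 835\right) + 4757208} = \sqrt{\left(-1278\right) \left(-464\right) + 4757208} = \sqrt{592992 + 4757208} = \sqrt{5350200} = 10 \sqrt{53502}$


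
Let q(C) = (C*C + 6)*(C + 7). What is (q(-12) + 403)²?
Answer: 120409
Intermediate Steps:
q(C) = (6 + C²)*(7 + C) (q(C) = (C² + 6)*(7 + C) = (6 + C²)*(7 + C))
(q(-12) + 403)² = ((42 + (-12)³ + 6*(-12) + 7*(-12)²) + 403)² = ((42 - 1728 - 72 + 7*144) + 403)² = ((42 - 1728 - 72 + 1008) + 403)² = (-750 + 403)² = (-347)² = 120409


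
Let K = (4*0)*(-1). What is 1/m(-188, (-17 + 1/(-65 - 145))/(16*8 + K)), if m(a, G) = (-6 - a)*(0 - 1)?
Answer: -1/182 ≈ -0.0054945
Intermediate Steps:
K = 0 (K = 0*(-1) = 0)
m(a, G) = 6 + a (m(a, G) = (-6 - a)*(-1) = 6 + a)
1/m(-188, (-17 + 1/(-65 - 145))/(16*8 + K)) = 1/(6 - 188) = 1/(-182) = -1/182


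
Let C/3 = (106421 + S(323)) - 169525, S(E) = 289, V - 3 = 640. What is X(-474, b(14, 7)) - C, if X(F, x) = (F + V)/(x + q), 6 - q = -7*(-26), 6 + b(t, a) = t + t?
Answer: 29020361/154 ≈ 1.8844e+5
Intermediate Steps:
V = 643 (V = 3 + 640 = 643)
b(t, a) = -6 + 2*t (b(t, a) = -6 + (t + t) = -6 + 2*t)
q = -176 (q = 6 - (-7)*(-26) = 6 - 1*182 = 6 - 182 = -176)
X(F, x) = (643 + F)/(-176 + x) (X(F, x) = (F + 643)/(x - 176) = (643 + F)/(-176 + x))
C = -188445 (C = 3*((106421 + 289) - 169525) = 3*(106710 - 169525) = 3*(-62815) = -188445)
X(-474, b(14, 7)) - C = (643 - 474)/(-176 + (-6 + 2*14)) - 1*(-188445) = 169/(-176 + (-6 + 28)) + 188445 = 169/(-176 + 22) + 188445 = 169/(-154) + 188445 = -1/154*169 + 188445 = -169/154 + 188445 = 29020361/154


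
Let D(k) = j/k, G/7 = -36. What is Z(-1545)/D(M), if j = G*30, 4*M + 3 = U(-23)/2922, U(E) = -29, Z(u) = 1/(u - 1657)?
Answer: -1759/56586563712 ≈ -3.1085e-8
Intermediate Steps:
Z(u) = 1/(-1657 + u)
G = -252 (G = 7*(-36) = -252)
M = -8795/11688 (M = -¾ + (-29/2922)/4 = -¾ + (-29*1/2922)/4 = -¾ + (¼)*(-29/2922) = -¾ - 29/11688 = -8795/11688 ≈ -0.75248)
j = -7560 (j = -252*30 = -7560)
D(k) = -7560/k
Z(-1545)/D(M) = 1/((-1657 - 1545)*((-7560/(-8795/11688)))) = 1/((-3202)*((-7560*(-11688/8795)))) = -1/(3202*17672256/1759) = -1/3202*1759/17672256 = -1759/56586563712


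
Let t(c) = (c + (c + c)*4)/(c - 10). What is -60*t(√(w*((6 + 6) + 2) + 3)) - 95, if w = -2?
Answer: -203 + 216*I ≈ -203.0 + 216.0*I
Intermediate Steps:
t(c) = 9*c/(-10 + c) (t(c) = (c + (2*c)*4)/(-10 + c) = (c + 8*c)/(-10 + c) = (9*c)/(-10 + c) = 9*c/(-10 + c))
-60*t(√(w*((6 + 6) + 2) + 3)) - 95 = -540*√(-2*((6 + 6) + 2) + 3)/(-10 + √(-2*((6 + 6) + 2) + 3)) - 95 = -540*√(-2*(12 + 2) + 3)/(-10 + √(-2*(12 + 2) + 3)) - 95 = -540*√(-2*14 + 3)/(-10 + √(-2*14 + 3)) - 95 = -540*√(-28 + 3)/(-10 + √(-28 + 3)) - 95 = -540*√(-25)/(-10 + √(-25)) - 95 = -540*5*I/(-10 + 5*I) - 95 = -540*5*I*(-10 - 5*I)/125 - 95 = -108*I*(-10 - 5*I)/5 - 95 = -95 - 108*I*(-10 - 5*I)/5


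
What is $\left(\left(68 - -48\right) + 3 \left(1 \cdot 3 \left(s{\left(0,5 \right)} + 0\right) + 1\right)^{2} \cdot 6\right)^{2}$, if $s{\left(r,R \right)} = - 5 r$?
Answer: $17956$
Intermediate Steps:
$\left(\left(68 - -48\right) + 3 \left(1 \cdot 3 \left(s{\left(0,5 \right)} + 0\right) + 1\right)^{2} \cdot 6\right)^{2} = \left(\left(68 - -48\right) + 3 \left(1 \cdot 3 \left(\left(-5\right) 0 + 0\right) + 1\right)^{2} \cdot 6\right)^{2} = \left(\left(68 + 48\right) + 3 \left(3 \left(0 + 0\right) + 1\right)^{2} \cdot 6\right)^{2} = \left(116 + 3 \left(3 \cdot 0 + 1\right)^{2} \cdot 6\right)^{2} = \left(116 + 3 \left(0 + 1\right)^{2} \cdot 6\right)^{2} = \left(116 + 3 \cdot 1^{2} \cdot 6\right)^{2} = \left(116 + 3 \cdot 1 \cdot 6\right)^{2} = \left(116 + 3 \cdot 6\right)^{2} = \left(116 + 18\right)^{2} = 134^{2} = 17956$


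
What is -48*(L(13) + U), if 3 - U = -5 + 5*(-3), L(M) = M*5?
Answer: -4224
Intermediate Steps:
L(M) = 5*M
U = 23 (U = 3 - (-5 + 5*(-3)) = 3 - (-5 - 15) = 3 - 1*(-20) = 3 + 20 = 23)
-48*(L(13) + U) = -48*(5*13 + 23) = -48*(65 + 23) = -48*88 = -4224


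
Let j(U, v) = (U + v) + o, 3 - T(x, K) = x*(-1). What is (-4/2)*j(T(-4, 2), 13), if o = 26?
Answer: -76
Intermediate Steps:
T(x, K) = 3 + x (T(x, K) = 3 - x*(-1) = 3 - (-1)*x = 3 + x)
j(U, v) = 26 + U + v (j(U, v) = (U + v) + 26 = 26 + U + v)
(-4/2)*j(T(-4, 2), 13) = (-4/2)*(26 + (3 - 4) + 13) = (-4*1/2)*(26 - 1 + 13) = -2*38 = -76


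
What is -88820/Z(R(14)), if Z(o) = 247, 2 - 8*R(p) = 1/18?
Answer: -88820/247 ≈ -359.60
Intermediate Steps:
R(p) = 35/144 (R(p) = ¼ - ⅛/18 = ¼ - ⅛*1/18 = ¼ - 1/144 = 35/144)
-88820/Z(R(14)) = -88820/247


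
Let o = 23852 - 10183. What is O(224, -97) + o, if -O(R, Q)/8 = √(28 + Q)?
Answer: 13669 - 8*I*√69 ≈ 13669.0 - 66.453*I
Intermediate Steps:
O(R, Q) = -8*√(28 + Q)
o = 13669
O(224, -97) + o = -8*√(28 - 97) + 13669 = -8*I*√69 + 13669 = 13669 - 8*I*√69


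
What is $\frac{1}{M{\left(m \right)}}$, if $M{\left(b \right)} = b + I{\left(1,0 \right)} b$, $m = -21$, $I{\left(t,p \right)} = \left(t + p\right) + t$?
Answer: $- \frac{1}{63} \approx -0.015873$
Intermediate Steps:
$I{\left(t,p \right)} = p + 2 t$ ($I{\left(t,p \right)} = \left(p + t\right) + t = p + 2 t$)
$M{\left(b \right)} = 3 b$ ($M{\left(b \right)} = b + \left(0 + 2 \cdot 1\right) b = b + \left(0 + 2\right) b = b + 2 b = 3 b$)
$\frac{1}{M{\left(m \right)}} = \frac{1}{3 \left(-21\right)} = \frac{1}{-63} = - \frac{1}{63}$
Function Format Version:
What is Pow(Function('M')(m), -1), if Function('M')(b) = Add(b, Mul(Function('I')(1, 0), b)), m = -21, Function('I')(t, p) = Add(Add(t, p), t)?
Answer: Rational(-1, 63) ≈ -0.015873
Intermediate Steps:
Function('I')(t, p) = Add(p, Mul(2, t)) (Function('I')(t, p) = Add(Add(p, t), t) = Add(p, Mul(2, t)))
Function('M')(b) = Mul(3, b) (Function('M')(b) = Add(b, Mul(Add(0, Mul(2, 1)), b)) = Add(b, Mul(Add(0, 2), b)) = Add(b, Mul(2, b)) = Mul(3, b))
Pow(Function('M')(m), -1) = Pow(Mul(3, -21), -1) = Pow(-63, -1) = Rational(-1, 63)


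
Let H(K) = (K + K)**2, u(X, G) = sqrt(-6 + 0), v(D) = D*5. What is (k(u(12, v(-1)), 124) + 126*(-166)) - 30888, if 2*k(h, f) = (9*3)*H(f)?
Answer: 778500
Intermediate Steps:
v(D) = 5*D
u(X, G) = I*sqrt(6) (u(X, G) = sqrt(-6) = I*sqrt(6))
H(K) = 4*K**2 (H(K) = (2*K)**2 = 4*K**2)
k(h, f) = 54*f**2 (k(h, f) = ((9*3)*(4*f**2))/2 = (27*(4*f**2))/2 = (108*f**2)/2 = 54*f**2)
(k(u(12, v(-1)), 124) + 126*(-166)) - 30888 = (54*124**2 + 126*(-166)) - 30888 = (54*15376 - 20916) - 30888 = (830304 - 20916) - 30888 = 809388 - 30888 = 778500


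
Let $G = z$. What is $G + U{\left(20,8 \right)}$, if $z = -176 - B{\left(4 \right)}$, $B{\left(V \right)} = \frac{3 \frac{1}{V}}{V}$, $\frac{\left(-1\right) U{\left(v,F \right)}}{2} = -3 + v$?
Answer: $- \frac{3363}{16} \approx -210.19$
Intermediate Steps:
$U{\left(v,F \right)} = 6 - 2 v$ ($U{\left(v,F \right)} = - 2 \left(-3 + v\right) = 6 - 2 v$)
$B{\left(V \right)} = \frac{3}{V^{2}}$
$z = - \frac{2819}{16}$ ($z = -176 - \frac{3}{16} = - \frac{2819}{16} \approx -176.19$)
$G = - \frac{2819}{16} \approx -176.19$
$G + U{\left(20,8 \right)} = - \frac{2819}{16} + \left(6 - 40\right) = - \frac{2819}{16} - 34 = - \frac{3363}{16}$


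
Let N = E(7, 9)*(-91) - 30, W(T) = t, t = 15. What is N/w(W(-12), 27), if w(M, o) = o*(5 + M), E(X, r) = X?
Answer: -667/540 ≈ -1.2352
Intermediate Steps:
W(T) = 15
N = -667 (N = 7*(-91) - 30 = -637 - 30 = -667)
N/w(W(-12), 27) = -667*1/(27*(5 + 15)) = -667/(27*20) = -667/540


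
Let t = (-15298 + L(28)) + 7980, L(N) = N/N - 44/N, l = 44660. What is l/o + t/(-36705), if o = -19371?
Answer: -21176446/10054723 ≈ -2.1061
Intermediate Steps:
L(N) = 1 - 44/N
t = -51230/7 (t = (-15298 + (-44 + 28)/28) + 7980 = (-15298 + (1/28)*(-16)) + 7980 = (-15298 - 4/7) + 7980 = -107090/7 + 7980 = -51230/7 ≈ -7318.6)
l/o + t/(-36705) = 44660/(-19371) - 51230/7/(-36705) = 44660*(-1/19371) - 51230/7*(-1/36705) = -4060/1761 + 10246/51387 = -21176446/10054723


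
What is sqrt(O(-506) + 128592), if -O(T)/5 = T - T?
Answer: 12*sqrt(893) ≈ 358.60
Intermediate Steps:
O(T) = 0 (O(T) = -5*(T - T) = -5*0 = 0)
sqrt(O(-506) + 128592) = sqrt(0 + 128592) = sqrt(128592) = 12*sqrt(893)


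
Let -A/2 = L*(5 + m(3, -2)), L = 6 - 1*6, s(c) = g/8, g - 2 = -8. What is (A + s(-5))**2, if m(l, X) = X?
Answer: 9/16 ≈ 0.56250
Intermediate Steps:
g = -6 (g = 2 - 8 = -6)
s(c) = -3/4 (s(c) = -6/8 = -6*1/8 = -3/4)
L = 0 (L = 6 - 6 = 0)
A = 0 (A = -0*(5 - 2) = -0*3 = -2*0 = 0)
(A + s(-5))**2 = (0 - 3/4)**2 = (-3/4)**2 = 9/16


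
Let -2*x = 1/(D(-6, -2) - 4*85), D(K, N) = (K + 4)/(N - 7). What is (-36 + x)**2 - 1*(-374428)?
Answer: 14054123587057/37405456 ≈ 3.7572e+5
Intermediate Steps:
D(K, N) = (4 + K)/(-7 + N)
x = 9/6116 (x = -1/(2*((4 - 6)/(-7 - 2) - 4*85)) = -1/(2*(-2/(-9) - 340)) = -1/(2*(-1/9*(-2) - 340)) = -1/(2*(2/9 - 340)) = -1/(2*(-3058/9)) = -1/2*(-9/3058) = 9/6116 ≈ 0.0014715)
(-36 + x)**2 - 1*(-374428) = (-36 + 9/6116)**2 - 1*(-374428) = (-220167/6116)**2 + 374428 = 48473507889/37405456 + 374428 = 14054123587057/37405456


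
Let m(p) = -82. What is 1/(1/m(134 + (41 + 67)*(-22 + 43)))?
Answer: -82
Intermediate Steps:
1/(1/m(134 + (41 + 67)*(-22 + 43))) = 1/(1/(-82)) = 1/(-1/82) = -82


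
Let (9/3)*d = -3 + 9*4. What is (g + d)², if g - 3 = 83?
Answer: 9409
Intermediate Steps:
g = 86 (g = 3 + 83 = 86)
d = 11 (d = (-3 + 9*4)/3 = (-3 + 36)/3 = (⅓)*33 = 11)
(g + d)² = (86 + 11)² = 97² = 9409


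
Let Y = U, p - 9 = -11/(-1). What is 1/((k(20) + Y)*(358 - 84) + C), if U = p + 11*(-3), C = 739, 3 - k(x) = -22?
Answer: 1/4027 ≈ 0.00024832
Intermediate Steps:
p = 20 (p = 9 - 11/(-1) = 9 - 11*(-1) = 9 + 11 = 20)
k(x) = 25 (k(x) = 3 - 1*(-22) = 3 + 22 = 25)
U = -13 (U = 20 + 11*(-3) = 20 - 33 = -13)
Y = -13
1/((k(20) + Y)*(358 - 84) + C) = 1/((25 - 13)*(358 - 84) + 739) = 1/(12*274 + 739) = 1/(3288 + 739) = 1/4027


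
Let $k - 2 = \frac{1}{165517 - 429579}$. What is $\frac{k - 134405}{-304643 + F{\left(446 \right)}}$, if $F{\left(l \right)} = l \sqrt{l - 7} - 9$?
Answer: $\frac{93209658178789}{211080047110110} + \frac{272911436969 \sqrt{439}}{422160094220220} \approx 0.45513$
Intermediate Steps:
$k = \frac{528123}{264062}$ ($k = 2 + \frac{1}{165517 - 429579} = 2 + \frac{1}{-264062} = 2 - \frac{1}{264062} = \frac{528123}{264062} \approx 2.0$)
$F{\left(l \right)} = -9 + l \sqrt{-7 + l}$ ($F{\left(l \right)} = l \sqrt{-7 + l} - 9 = -9 + l \sqrt{-7 + l}$)
$\frac{k - 134405}{-304643 + F{\left(446 \right)}} = \frac{\frac{528123}{264062} - 134405}{-304643 - \left(9 - 446 \sqrt{-7 + 446}\right)} = - \frac{35490724987}{264062 \left(-304643 - \left(9 - 446 \sqrt{439}\right)\right)} = - \frac{35490724987}{264062 \left(-304652 + 446 \sqrt{439}\right)}$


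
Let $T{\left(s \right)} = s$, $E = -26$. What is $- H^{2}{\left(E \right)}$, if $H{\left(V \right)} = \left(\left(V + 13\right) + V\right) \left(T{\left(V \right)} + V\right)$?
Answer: $-4112784$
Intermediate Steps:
$H{\left(V \right)} = 2 V \left(13 + 2 V\right)$ ($H{\left(V \right)} = \left(\left(V + 13\right) + V\right) \left(V + V\right) = \left(\left(13 + V\right) + V\right) 2 V = \left(13 + 2 V\right) 2 V = 2 V \left(13 + 2 V\right)$)
$- H^{2}{\left(E \right)} = - \left(2 \left(-26\right) \left(13 + 2 \left(-26\right)\right)\right)^{2} = - \left(2 \left(-26\right) \left(13 - 52\right)\right)^{2} = - \left(2 \left(-26\right) \left(-39\right)\right)^{2} = - 2028^{2} = \left(-1\right) 4112784 = -4112784$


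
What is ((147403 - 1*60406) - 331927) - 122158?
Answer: -367088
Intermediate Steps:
((147403 - 1*60406) - 331927) - 122158 = ((147403 - 60406) - 331927) - 122158 = (86997 - 331927) - 122158 = -244930 - 122158 = -367088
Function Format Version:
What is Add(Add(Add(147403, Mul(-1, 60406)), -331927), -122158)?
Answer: -367088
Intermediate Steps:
Add(Add(Add(147403, Mul(-1, 60406)), -331927), -122158) = Add(Add(Add(147403, -60406), -331927), -122158) = Add(Add(86997, -331927), -122158) = Add(-244930, -122158) = -367088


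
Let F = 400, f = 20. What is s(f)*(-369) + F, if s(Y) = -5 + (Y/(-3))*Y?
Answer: 51445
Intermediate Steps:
s(Y) = -5 - Y²/3 (s(Y) = -5 + (Y*(-⅓))*Y = -5 + (-Y/3)*Y = -5 - Y²/3)
s(f)*(-369) + F = (-5 - ⅓*20²)*(-369) + 400 = (-5 - ⅓*400)*(-369) + 400 = (-5 - 400/3)*(-369) + 400 = -415/3*(-369) + 400 = 51045 + 400 = 51445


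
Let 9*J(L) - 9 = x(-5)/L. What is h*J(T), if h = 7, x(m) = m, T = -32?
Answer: 2051/288 ≈ 7.1215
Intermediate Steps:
J(L) = 1 - 5/(9*L) (J(L) = 1 + (-5/L)/9 = 1 - 5/(9*L))
h*J(T) = 7*((-5/9 - 32)/(-32)) = 7*(-1/32*(-293/9)) = 7*(293/288) = 2051/288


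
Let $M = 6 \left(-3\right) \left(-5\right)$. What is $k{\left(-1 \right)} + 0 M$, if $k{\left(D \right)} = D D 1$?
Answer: $1$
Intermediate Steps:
$k{\left(D \right)} = D^{2}$ ($k{\left(D \right)} = D^{2} \cdot 1 = D^{2}$)
$M = 90$ ($M = \left(-18\right) \left(-5\right) = 90$)
$k{\left(-1 \right)} + 0 M = \left(-1\right)^{2} + 0 \cdot 90 = 1 + 0 = 1$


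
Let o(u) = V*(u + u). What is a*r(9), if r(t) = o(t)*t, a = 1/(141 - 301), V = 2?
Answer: -81/40 ≈ -2.0250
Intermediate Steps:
o(u) = 4*u (o(u) = 2*(u + u) = 2*(2*u) = 4*u)
a = -1/160 (a = 1/(-160) = -1/160 ≈ -0.0062500)
r(t) = 4*t² (r(t) = (4*t)*t = 4*t²)
a*r(9) = -9²/40 = -81/40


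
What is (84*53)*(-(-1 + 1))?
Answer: 0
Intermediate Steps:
(84*53)*(-(-1 + 1)) = 4452*(-1*0) = 4452*0 = 0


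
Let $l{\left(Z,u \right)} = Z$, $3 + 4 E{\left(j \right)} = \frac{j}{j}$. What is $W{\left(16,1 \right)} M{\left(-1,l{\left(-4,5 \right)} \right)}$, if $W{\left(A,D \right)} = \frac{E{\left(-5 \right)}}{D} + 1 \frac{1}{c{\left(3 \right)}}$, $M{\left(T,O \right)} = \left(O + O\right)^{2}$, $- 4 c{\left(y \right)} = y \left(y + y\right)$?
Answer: $- \frac{416}{9} \approx -46.222$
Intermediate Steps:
$E{\left(j \right)} = - \frac{1}{2}$ ($E{\left(j \right)} = - \frac{3}{4} + \frac{j \frac{1}{j}}{4} = - \frac{3}{4} + \frac{1}{4} \cdot 1 = - \frac{3}{4} + \frac{1}{4} = - \frac{1}{2}$)
$c{\left(y \right)} = - \frac{y^{2}}{2}$ ($c{\left(y \right)} = - \frac{y \left(y + y\right)}{4} = - \frac{y 2 y}{4} = - \frac{2 y^{2}}{4} = - \frac{y^{2}}{2}$)
$M{\left(T,O \right)} = 4 O^{2}$ ($M{\left(T,O \right)} = \left(2 O\right)^{2} = 4 O^{2}$)
$W{\left(A,D \right)} = - \frac{2}{9} - \frac{1}{2 D}$ ($W{\left(A,D \right)} = - \frac{1}{2 D} + 1 \frac{1}{\left(- \frac{1}{2}\right) 3^{2}} = - \frac{1}{2 D} + 1 \frac{1}{\left(- \frac{1}{2}\right) 9} = - \frac{1}{2 D} + 1 \frac{1}{- \frac{9}{2}} = - \frac{1}{2 D} + 1 \left(- \frac{2}{9}\right) = - \frac{1}{2 D} - \frac{2}{9} = - \frac{2}{9} - \frac{1}{2 D}$)
$W{\left(16,1 \right)} M{\left(-1,l{\left(-4,5 \right)} \right)} = \frac{-9 - 4}{18 \cdot 1} \cdot 4 \left(-4\right)^{2} = \frac{1}{18} \cdot 1 \left(-9 - 4\right) 4 \cdot 16 = \frac{1}{18} \cdot 1 \left(-13\right) 64 = \left(- \frac{13}{18}\right) 64 = - \frac{416}{9}$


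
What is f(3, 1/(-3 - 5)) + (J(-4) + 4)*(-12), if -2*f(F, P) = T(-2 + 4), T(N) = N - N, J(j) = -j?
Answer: -96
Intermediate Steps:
T(N) = 0
f(F, P) = 0 (f(F, P) = -½*0 = 0)
f(3, 1/(-3 - 5)) + (J(-4) + 4)*(-12) = 0 + (-1*(-4) + 4)*(-12) = 0 + (4 + 4)*(-12) = 0 + 8*(-12) = 0 - 96 = -96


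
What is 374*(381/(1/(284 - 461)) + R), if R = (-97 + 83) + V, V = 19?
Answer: -25219568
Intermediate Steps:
R = 5 (R = (-97 + 83) + 19 = -14 + 19 = 5)
374*(381/(1/(284 - 461)) + R) = 374*(381/(1/(284 - 461)) + 5) = 374*(381/(1/(-177)) + 5) = 374*(381/(-1/177) + 5) = 374*(381*(-177) + 5) = 374*(-67437 + 5) = 374*(-67432) = -25219568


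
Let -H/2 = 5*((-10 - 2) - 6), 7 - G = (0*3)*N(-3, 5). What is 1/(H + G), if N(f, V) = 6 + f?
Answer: 1/187 ≈ 0.0053476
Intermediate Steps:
G = 7 (G = 7 - 0*3*(6 - 3) = 7 - 0*3 = 7 - 1*0 = 7 + 0 = 7)
H = 180 (H = -10*((-10 - 2) - 6) = -10*(-12 - 6) = -10*(-18) = -2*(-90) = 180)
1/(H + G) = 1/(180 + 7) = 1/187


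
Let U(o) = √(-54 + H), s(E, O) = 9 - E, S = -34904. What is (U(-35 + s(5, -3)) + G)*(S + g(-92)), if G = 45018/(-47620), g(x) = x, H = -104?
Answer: 393862482/11905 - 34996*I*√158 ≈ 33084.0 - 4.3989e+5*I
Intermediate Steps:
U(o) = I*√158 (U(o) = √(-54 - 104) = √(-158) = I*√158)
G = -22509/23810 (G = 45018*(-1/47620) = -22509/23810 ≈ -0.94536)
(U(-35 + s(5, -3)) + G)*(S + g(-92)) = (I*√158 - 22509/23810)*(-34904 - 92) = (-22509/23810 + I*√158)*(-34996) = 393862482/11905 - 34996*I*√158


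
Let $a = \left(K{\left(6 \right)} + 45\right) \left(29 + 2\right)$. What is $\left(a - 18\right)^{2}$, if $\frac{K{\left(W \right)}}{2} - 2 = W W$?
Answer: $13935289$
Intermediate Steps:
$K{\left(W \right)} = 4 + 2 W^{2}$ ($K{\left(W \right)} = 4 + 2 W W = 4 + 2 W^{2}$)
$a = 3751$ ($a = \left(\left(4 + 2 \cdot 6^{2}\right) + 45\right) \left(29 + 2\right) = \left(\left(4 + 2 \cdot 36\right) + 45\right) 31 = \left(\left(4 + 72\right) + 45\right) 31 = \left(76 + 45\right) 31 = 121 \cdot 31 = 3751$)
$\left(a - 18\right)^{2} = \left(3751 - 18\right)^{2} = 3733^{2} = 13935289$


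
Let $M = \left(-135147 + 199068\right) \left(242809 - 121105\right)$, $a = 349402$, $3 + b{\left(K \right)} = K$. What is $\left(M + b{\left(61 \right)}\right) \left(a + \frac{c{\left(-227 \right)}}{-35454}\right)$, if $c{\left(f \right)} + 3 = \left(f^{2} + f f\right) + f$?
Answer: $\frac{845338378945019040}{311} \approx 2.7181 \cdot 10^{15}$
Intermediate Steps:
$c{\left(f \right)} = -3 + f + 2 f^{2}$ ($c{\left(f \right)} = -3 + \left(\left(f^{2} + f f\right) + f\right) = -3 + \left(\left(f^{2} + f^{2}\right) + f\right) = -3 + \left(2 f^{2} + f\right) = -3 + \left(f + 2 f^{2}\right) = -3 + f + 2 f^{2}$)
$b{\left(K \right)} = -3 + K$
$M = 7779441384$ ($M = 63921 \cdot 121704 = 7779441384$)
$\left(M + b{\left(61 \right)}\right) \left(a + \frac{c{\left(-227 \right)}}{-35454}\right) = \left(7779441384 + \left(-3 + 61\right)\right) \left(349402 + \frac{-3 - 227 + 2 \left(-227\right)^{2}}{-35454}\right) = \left(7779441384 + 58\right) \left(349402 + \left(-3 - 227 + 2 \cdot 51529\right) \left(- \frac{1}{35454}\right)\right) = 7779441442 \left(349402 + \left(-3 - 227 + 103058\right) \left(- \frac{1}{35454}\right)\right) = 7779441442 \left(349402 + 102828 \left(- \frac{1}{35454}\right)\right) = 7779441442 \left(349402 - \frac{902}{311}\right) = 7779441442 \cdot \frac{108663120}{311} = \frac{845338378945019040}{311}$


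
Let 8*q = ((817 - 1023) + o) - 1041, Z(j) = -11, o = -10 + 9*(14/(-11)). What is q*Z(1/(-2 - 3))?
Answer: 13953/8 ≈ 1744.1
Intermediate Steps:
o = -236/11 (o = -10 + 9*(14*(-1/11)) = -10 + 9*(-14/11) = -10 - 126/11 = -236/11 ≈ -21.455)
q = -13953/88 (q = (((817 - 1023) - 236/11) - 1041)/8 = ((-206 - 236/11) - 1041)/8 = (-2502/11 - 1041)/8 = (1/8)*(-13953/11) = -13953/88 ≈ -158.56)
q*Z(1/(-2 - 3)) = -13953/88*(-11) = 13953/8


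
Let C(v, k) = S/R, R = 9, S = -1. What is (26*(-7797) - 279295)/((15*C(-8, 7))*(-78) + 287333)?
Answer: -482017/287463 ≈ -1.6768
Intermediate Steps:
C(v, k) = -⅑ (C(v, k) = -1/9 = -1*⅑ = -⅑)
(26*(-7797) - 279295)/((15*C(-8, 7))*(-78) + 287333) = (26*(-7797) - 279295)/((15*(-⅑))*(-78) + 287333) = (-202722 - 279295)/(-5/3*(-78) + 287333) = -482017/(130 + 287333) = -482017/287463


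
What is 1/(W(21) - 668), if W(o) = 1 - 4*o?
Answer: -1/751 ≈ -0.0013316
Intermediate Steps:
1/(W(21) - 668) = 1/((1 - 4*21) - 668) = 1/((1 - 84) - 668) = 1/(-83 - 668) = 1/(-751) = -1/751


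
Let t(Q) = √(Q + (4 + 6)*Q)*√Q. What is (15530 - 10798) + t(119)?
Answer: 4732 + 119*√11 ≈ 5126.7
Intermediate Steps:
t(Q) = Q*√11 (t(Q) = √(Q + 10*Q)*√Q = √(11*Q)*√Q = (√11*√Q)*√Q = Q*√11)
(15530 - 10798) + t(119) = (15530 - 10798) + 119*√11 = 4732 + 119*√11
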